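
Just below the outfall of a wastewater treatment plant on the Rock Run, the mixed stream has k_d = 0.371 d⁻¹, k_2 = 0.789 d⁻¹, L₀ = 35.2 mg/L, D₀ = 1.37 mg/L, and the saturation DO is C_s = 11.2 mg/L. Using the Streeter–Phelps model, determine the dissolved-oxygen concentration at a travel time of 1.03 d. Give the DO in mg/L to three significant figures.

k_d L₀/(k_2−k_d) = 0.371×35.2/(0.789−0.371) = 13.06/0.4180 = 31.24 mg/L.
e^(−k_d t) = e^(−0.371×1.030) = 0.6824; e^(−k_2 t) = e^(−0.789×1.030) = 0.4437.
D = 31.24 × (0.6824 − 0.4437) + 1.37 × 0.4437 = 7.459 + 0.6078 = 8.066 mg/L.
DO = C_s − D = 11.2 − 8.066 = 3.134 mg/L.

DO ≈ 3.13 mg/L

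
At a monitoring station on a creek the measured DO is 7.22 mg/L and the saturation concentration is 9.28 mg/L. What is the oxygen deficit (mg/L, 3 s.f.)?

D ≈ 2.06 mg/L

D = C_s − C = 9.28 − 7.22 = 2.06 mg/L.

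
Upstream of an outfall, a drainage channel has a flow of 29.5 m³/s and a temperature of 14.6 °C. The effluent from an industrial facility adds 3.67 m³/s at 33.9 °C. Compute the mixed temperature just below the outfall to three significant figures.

Flow-weighted mixing: C = (Q_r C_r + Q_w C_w)/(Q_r + Q_w)
= (29.5×14.6 + 3.67×33.9)/(29.5 + 3.67) = 555.1/33.17 = 16.74 °C.

16.7 °C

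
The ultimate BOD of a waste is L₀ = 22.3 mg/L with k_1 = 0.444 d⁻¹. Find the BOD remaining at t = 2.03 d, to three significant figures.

L ≈ 9.05 mg/L

L_t = L₀ e^(−k_1 t) = 22.3 × e^(−0.444×2.03) = 22.3 × 0.4060 = 9.055 mg/L.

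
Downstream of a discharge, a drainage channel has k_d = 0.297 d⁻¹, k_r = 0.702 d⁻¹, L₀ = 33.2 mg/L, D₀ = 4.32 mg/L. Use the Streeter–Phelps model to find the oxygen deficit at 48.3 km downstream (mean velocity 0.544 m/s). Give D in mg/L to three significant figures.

Travel time t = x/v = 48.3 km / (0.544 m/s) = 48300 m / 0.544 m/s = 88790 s = 1.028 d.
k_d L₀/(k_r−k_d) = 0.297×33.2/(0.702−0.297) = 9.860/0.4050 = 24.35 mg/L.
e^(−k_d t) = e^(−0.297×1.028) = 0.7370; e^(−k_r t) = e^(−0.702×1.028) = 0.4861.
D = 24.35 × (0.7370 − 0.4861) + 4.32 × 0.4861 = 6.109 + 2.100 = 8.208 mg/L.

D ≈ 8.21 mg/L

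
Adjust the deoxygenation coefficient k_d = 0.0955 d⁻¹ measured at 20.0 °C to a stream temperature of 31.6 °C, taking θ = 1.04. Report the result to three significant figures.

k_d ≈ 0.151 d⁻¹

k_d(T₂) = k_d(T₁) · θ^(T₂−T₁) = 0.0955 × 1.04^(31.6−20.0)
= 0.0955 × 1.04^11.6 = 0.0955 × 1.576 = 0.1505 d⁻¹.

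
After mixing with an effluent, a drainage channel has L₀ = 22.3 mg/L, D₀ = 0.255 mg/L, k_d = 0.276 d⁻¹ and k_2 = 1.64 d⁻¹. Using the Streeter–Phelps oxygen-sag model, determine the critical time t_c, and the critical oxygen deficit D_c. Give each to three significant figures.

At the critical point dD/dt = 0, so k_d L₀ e^(−k_d t) = k_2 D. Substituting D(t) from the Streeter–Phelps equation and solving for t gives
t_c = ln[(k_2/k_d)(1 − D₀(k_2−k_d)/(k_d L₀))] / (k_2−k_d).
Here k_2−k_d = 1.364 d⁻¹ and 1 − D₀(k_2−k_d)/(k_d L₀) = 1 − 0.255×1.364/(0.276×22.3) = 0.9435, so
t_c = ln(5.942 × 0.9435) / 1.364 = 1.724 / 1.364 = 1.264 d.
D_c = (k_d/k_2) L₀ e^(−k_d t_c) = (0.276/1.64) × 22.3 × e^(−0.276×1.264) = 0.1683 × 22.3 × 0.7055 = 2.648 mg/L.

t_c ≈ 1.26 d; D_c ≈ 2.65 mg/L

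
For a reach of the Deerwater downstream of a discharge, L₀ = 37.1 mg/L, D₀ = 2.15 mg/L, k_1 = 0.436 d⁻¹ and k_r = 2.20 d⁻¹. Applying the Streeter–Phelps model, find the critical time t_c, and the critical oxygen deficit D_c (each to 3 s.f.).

With k_r/k_1 = 5.046 and 1 − D₀(k_r−k_1)/(k_1 L₀) = 0.7655,
t_c = ln(5.046 × 0.7655) / (2.20 − 0.436) = ln(3.863) / 1.764 = 1.351/1.764 = 0.7661 d.
D_c = (k_1/k_r) L₀ e^(−k_1 t_c) = (0.436/2.20) × 37.1 × e^(−0.436×0.7661) = 0.1982 × 37.1 × 0.7160 = 5.265 mg/L.

t_c ≈ 0.766 d; D_c ≈ 5.26 mg/L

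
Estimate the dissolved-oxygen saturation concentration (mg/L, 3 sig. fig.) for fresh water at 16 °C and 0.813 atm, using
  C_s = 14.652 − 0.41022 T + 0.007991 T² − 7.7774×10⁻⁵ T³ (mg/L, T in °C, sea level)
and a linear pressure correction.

At sea level: C_s = 14.652 − 0.41022×16 + 0.007991×16² − 7.7774×10⁻⁵×16³ = 9.816 mg/L.
Pressure correction: C_s' = 9.816 × 0.813 = 7.980 mg/L.

C_s ≈ 7.98 mg/L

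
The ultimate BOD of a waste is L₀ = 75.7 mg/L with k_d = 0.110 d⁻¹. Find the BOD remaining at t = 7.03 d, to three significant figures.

L ≈ 34.9 mg/L

L_t = L₀ e^(−k_d t) = 75.7 × e^(−0.110×7.03) = 75.7 × 0.4615 = 34.93 mg/L.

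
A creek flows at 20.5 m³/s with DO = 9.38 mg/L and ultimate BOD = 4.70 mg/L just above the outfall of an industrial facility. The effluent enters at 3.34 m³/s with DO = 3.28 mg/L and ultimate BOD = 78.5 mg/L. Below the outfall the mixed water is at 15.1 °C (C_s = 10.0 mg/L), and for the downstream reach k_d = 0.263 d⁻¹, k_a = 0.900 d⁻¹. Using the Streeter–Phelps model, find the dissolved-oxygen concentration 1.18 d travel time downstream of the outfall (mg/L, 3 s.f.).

Mixed DO = (20.5×9.38 + 3.34×3.28)/(20.5+3.34) = 203.2/23.84 = 8.525 mg/L.
Mixed L₀ = (20.5×4.70 + 3.34×78.5)/(23.84) = 358.5/23.84 = 15.04 mg/L.
Initial deficit D₀ = C_s − DO₀ = 10.0 − 8.525 = 1.475 mg/L.
D(1.18) = [0.263×15.04/(0.900−0.263)](e^(−0.263×1.18) − e^(−0.900×1.18)) + 1.475 e^(−0.900×1.18)
= 6.209 × (0.7332 − 0.3458) + 1.475 × 0.3458 = 2.916 mg/L.
DO = 10.0 − 2.916 = 7.084 mg/L.

DO ≈ 7.08 mg/L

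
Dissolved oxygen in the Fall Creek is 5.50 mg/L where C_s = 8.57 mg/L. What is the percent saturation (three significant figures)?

% saturation = C/C_s × 100 = 5.50/8.57 × 100 = 64.2 %.

64.2 % saturation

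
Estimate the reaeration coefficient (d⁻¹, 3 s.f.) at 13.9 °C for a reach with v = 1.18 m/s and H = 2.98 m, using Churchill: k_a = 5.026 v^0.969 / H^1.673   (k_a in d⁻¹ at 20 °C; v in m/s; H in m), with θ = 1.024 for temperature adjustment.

k_a ≈ 0.822 d⁻¹

k_a(20) = 5.026 × 1.18^0.969 / 2.98^1.673 = 5.026 × 1.174 / 6.214 = 0.9495 d⁻¹.
k_a(13.9) = 0.9495 × 1.024^(13.9−20) = 0.9495 × 0.8653 = 0.8216 d⁻¹.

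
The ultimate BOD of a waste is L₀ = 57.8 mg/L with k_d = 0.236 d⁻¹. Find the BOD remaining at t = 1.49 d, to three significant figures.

L_t = L₀ e^(−k_d t) = 57.8 × e^(−0.236×1.49) = 57.8 × 0.7035 = 40.66 mg/L.

L ≈ 40.7 mg/L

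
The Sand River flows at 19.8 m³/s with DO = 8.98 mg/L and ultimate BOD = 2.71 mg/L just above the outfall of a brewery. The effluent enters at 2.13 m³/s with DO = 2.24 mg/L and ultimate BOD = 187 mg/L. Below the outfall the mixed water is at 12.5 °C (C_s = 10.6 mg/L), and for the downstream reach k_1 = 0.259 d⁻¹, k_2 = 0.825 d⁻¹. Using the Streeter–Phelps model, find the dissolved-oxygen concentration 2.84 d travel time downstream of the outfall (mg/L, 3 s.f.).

DO ≈ 6.77 mg/L

Mixed DO = (19.8×8.98 + 2.13×2.24)/(19.8+2.13) = 182.6/21.93 = 8.325 mg/L.
Mixed L₀ = (19.8×2.71 + 2.13×187)/(21.93) = 452.0/21.93 = 20.61 mg/L.
Initial deficit D₀ = C_s − DO₀ = 10.6 − 8.325 = 2.275 mg/L.
D(2.84) = [0.259×20.61/(0.825−0.259)](e^(−0.259×2.84) − e^(−0.825×2.84)) + 2.275 e^(−0.825×2.84)
= 9.431 × (0.4792 − 0.09604) + 2.275 × 0.09604 = 3.832 mg/L.
DO = 10.6 − 3.832 = 6.768 mg/L.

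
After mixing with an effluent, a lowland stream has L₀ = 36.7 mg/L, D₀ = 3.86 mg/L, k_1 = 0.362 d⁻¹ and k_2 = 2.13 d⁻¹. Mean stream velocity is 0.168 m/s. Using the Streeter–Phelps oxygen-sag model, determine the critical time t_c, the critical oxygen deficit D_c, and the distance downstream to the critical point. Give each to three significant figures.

t_c ≈ 0.595 d; D_c ≈ 5.03 mg/L; x_c ≈ 8.63 km

With k_2/k_1 = 5.884 and 1 − D₀(k_2−k_1)/(k_1 L₀) = 0.4863,
t_c = ln(5.884 × 0.4863) / (2.13 − 0.362) = ln(2.861) / 1.768 = 1.051/1.768 = 0.5946 d.
D_c = (k_1/k_2) L₀ e^(−k_1 t_c) = (0.362/2.13) × 36.7 × e^(−0.362×0.5946) = 0.1700 × 36.7 × 0.8063 = 5.029 mg/L.
x_c = v t_c = 0.168 m/s × 0.5946 d × 86400 s/d = 8631 m ≈ 8.63 km.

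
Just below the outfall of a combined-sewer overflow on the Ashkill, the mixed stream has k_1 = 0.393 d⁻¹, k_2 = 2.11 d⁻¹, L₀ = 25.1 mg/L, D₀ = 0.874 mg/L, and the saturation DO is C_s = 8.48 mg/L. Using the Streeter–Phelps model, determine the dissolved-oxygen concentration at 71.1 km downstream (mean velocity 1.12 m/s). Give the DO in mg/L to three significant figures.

DO ≈ 5.21 mg/L

Travel time t = x/v = 71.1 km / (1.12 m/s) = 71100 m / 1.12 m/s = 63480 s = 0.7347 d.
k_1 L₀/(k_2−k_1) = 0.393×25.1/(2.11−0.393) = 9.864/1.717 = 5.745 mg/L.
e^(−k_1 t) = e^(−0.393×0.7347) = 0.7492; e^(−k_2 t) = e^(−2.11×0.7347) = 0.2122.
D = 5.745 × (0.7492 − 0.2122) + 0.874 × 0.2122 = 3.085 + 0.1854 = 3.271 mg/L.
DO = C_s − D = 8.48 − 3.271 = 5.209 mg/L.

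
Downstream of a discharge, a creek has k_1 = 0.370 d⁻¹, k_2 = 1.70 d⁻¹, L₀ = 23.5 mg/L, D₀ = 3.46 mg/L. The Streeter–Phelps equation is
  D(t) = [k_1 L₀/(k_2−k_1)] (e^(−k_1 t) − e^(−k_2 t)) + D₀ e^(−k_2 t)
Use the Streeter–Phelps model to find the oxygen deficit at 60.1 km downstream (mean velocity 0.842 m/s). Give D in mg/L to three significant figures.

D ≈ 4.06 mg/L

Travel time t = x/v = 60.1 km / (0.842 m/s) = 60100 m / 0.842 m/s = 71380 s = 0.8261 d.
k_1 L₀/(k_2−k_1) = 0.370×23.5/(1.70−0.370) = 8.695/1.330 = 6.538 mg/L.
e^(−k_1 t) = e^(−0.370×0.8261) = 0.7366; e^(−k_2 t) = e^(−1.70×0.8261) = 0.2455.
D = 6.538 × (0.7366 − 0.2455) + 3.46 × 0.2455 = 3.211 + 0.8495 = 4.060 mg/L.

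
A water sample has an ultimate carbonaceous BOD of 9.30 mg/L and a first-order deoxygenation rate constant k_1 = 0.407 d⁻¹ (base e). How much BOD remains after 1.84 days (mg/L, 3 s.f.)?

L_t = L₀ e^(−k_1 t) = 9.30 × e^(−0.407×1.84) = 9.30 × 0.4729 = 4.398 mg/L.

L ≈ 4.40 mg/L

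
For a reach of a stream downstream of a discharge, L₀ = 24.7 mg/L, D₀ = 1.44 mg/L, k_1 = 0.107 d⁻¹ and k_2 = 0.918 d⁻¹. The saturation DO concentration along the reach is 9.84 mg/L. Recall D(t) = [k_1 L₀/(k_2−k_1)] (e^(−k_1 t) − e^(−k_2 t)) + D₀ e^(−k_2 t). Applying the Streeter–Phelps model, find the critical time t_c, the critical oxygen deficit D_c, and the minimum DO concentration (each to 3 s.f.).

t_c ≈ 1.93 d; D_c ≈ 2.34 mg/L; min DO ≈ 7.50 mg/L

With k_2/k_1 = 8.579 and 1 − D₀(k_2−k_1)/(k_1 L₀) = 0.5581,
t_c = ln(8.579 × 0.5581) / (0.918 − 0.107) = ln(4.788) / 0.8110 = 1.566/0.8110 = 1.931 d.
L(t_c) = L₀ e^(−k_1 t_c) = 24.7 × 0.8133 = 20.09 mg/L, and at the critical point k_2 D_c = k_1 L, so D_c = (0.107/0.918) × 20.09 = 2.342 mg/L.
Minimum DO = C_s − D_c = 9.84 − 2.342 = 7.498 mg/L.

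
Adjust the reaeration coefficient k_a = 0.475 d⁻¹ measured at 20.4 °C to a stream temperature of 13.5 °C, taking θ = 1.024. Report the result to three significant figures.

k_a ≈ 0.403 d⁻¹

k_a(T₂) = k_a(T₁) · θ^(T₂−T₁) = 0.475 × 1.024^(13.5−20.4)
= 0.475 × 1.024^-6.90 = 0.475 × 0.8490 = 0.4033 d⁻¹.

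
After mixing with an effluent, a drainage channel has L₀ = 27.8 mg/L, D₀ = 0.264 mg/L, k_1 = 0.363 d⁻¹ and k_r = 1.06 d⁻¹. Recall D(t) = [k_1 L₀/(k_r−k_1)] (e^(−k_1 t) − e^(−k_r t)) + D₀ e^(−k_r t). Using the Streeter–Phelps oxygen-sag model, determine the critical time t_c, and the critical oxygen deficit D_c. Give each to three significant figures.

t_c ≈ 1.51 d; D_c ≈ 5.50 mg/L

t_c = [1/(k_r−k_1)] ln[(k_r/k_1)(1 − D₀(k_r−k_1)/(k_1 L₀))]
= [1/(1.06−0.363)] ln[(1.06/0.363)(1 − 0.264×0.6970/(0.363×27.8))]
= (1/0.6970) ln[2.920 × 0.9818] = 1.435 × ln(2.867) = 1.435 × 1.053 = 1.511 d.
D_c = (k_1/k_r) L₀ e^(−k_1 t_c) = (0.363/1.06) × 27.8 × e^(−0.363×1.511) = 0.3425 × 27.8 × 0.5778 = 5.501 mg/L.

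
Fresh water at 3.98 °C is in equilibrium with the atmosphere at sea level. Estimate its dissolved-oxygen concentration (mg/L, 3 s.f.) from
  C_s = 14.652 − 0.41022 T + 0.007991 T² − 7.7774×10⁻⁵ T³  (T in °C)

C_s ≈ 13.1 mg/L

C_s = 14.652 − 0.41022×3.98 + 0.007991×3.98² − 7.7774×10⁻⁵×3.98³ = 13.14 mg/L.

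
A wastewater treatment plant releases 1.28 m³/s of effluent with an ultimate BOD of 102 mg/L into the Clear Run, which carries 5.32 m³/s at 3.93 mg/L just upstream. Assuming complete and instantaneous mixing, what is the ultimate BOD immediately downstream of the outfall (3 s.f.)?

22.9 mg/L

Flow-weighted mixing: C = (Q_r C_r + Q_w C_w)/(Q_r + Q_w)
= (5.32×3.93 + 1.28×102)/(5.32 + 1.28) = 151.5/6.600 = 22.95 mg/L.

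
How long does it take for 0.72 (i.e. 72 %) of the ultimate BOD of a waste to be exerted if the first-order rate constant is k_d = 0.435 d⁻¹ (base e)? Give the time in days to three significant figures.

y/L₀ = 1 − e^(−k_d t) = 0.72 ⇒ e^(−k_d t) = 0.280
t = −ln(0.280) / 0.435 = 1.273 / 0.435 = 2.926 d.

t ≈ 2.93 d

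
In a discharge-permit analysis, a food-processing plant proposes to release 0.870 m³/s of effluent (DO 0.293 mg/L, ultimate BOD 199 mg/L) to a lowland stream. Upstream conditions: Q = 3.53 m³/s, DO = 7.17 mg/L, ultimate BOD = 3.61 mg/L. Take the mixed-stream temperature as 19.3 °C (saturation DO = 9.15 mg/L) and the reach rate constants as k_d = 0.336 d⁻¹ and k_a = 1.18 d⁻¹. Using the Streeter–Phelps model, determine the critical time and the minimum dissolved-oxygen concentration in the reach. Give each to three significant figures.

Mixed DO = (3.53×7.17 + 0.870×0.293)/(3.53+0.870) = 25.57/4.400 = 5.810 mg/L.
Mixed L₀ = (3.53×3.61 + 0.870×199)/(4.400) = 185.9/4.400 = 42.24 mg/L.
Initial deficit D₀ = C_s − DO₀ = 9.15 − 5.810 = 3.340 mg/L.
t_c = (1/0.8440) ln[(1.18/0.336)(1 − 3.340×0.8440/(0.336×42.24))] = 1.185 × ln(2.814) = 1.226 d.
D_c = (0.336/1.18) × 42.24 × e^(−0.336×1.226) = 0.2847 × 42.24 × 0.6624 = 7.967 mg/L.
Minimum DO = 9.15 − 7.967 = 1.183 mg/L.

t_c ≈ 1.23 d; minimum DO ≈ 1.18 mg/L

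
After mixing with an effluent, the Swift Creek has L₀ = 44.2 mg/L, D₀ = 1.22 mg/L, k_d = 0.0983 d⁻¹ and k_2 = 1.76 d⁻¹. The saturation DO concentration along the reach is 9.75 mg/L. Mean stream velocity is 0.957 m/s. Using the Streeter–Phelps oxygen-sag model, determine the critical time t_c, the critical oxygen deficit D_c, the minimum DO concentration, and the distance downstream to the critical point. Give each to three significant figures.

t_c = [1/(k_2−k_d)] ln[(k_2/k_d)(1 − D₀(k_2−k_d)/(k_d L₀))]
= [1/(1.76−0.0983)] ln[(1.76/0.0983)(1 − 1.22×1.662/(0.0983×44.2))]
= (1/1.662) ln[17.90 × 0.5334] = 0.6018 × ln(9.550) = 0.6018 × 2.257 = 1.358 d.
D_c = (k_d/k_2) L₀ e^(−k_d t_c) = (0.0983/1.76) × 44.2 × e^(−0.0983×1.358) = 0.05585 × 44.2 × 0.8750 = 2.160 mg/L.
Minimum DO = C_s − D_c = 9.75 − 2.160 = 7.590 mg/L.
x_c = v t_c = 0.957 m/s × 1.358 d × 86400 s/d = 112300 m ≈ 112 km.

t_c ≈ 1.36 d; D_c ≈ 2.16 mg/L; min DO ≈ 7.59 mg/L; x_c ≈ 112 km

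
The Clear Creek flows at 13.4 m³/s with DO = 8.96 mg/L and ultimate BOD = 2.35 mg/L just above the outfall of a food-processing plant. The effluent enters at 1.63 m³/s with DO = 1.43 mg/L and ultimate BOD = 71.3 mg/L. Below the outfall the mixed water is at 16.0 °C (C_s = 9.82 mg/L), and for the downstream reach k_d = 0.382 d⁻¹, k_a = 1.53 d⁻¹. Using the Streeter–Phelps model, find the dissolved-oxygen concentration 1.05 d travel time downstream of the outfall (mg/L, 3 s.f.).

DO ≈ 7.95 mg/L

Mixed DO = (13.4×8.96 + 1.63×1.43)/(13.4+1.63) = 122.4/15.03 = 8.143 mg/L.
Mixed L₀ = (13.4×2.35 + 1.63×71.3)/(15.03) = 147.7/15.03 = 9.828 mg/L.
Initial deficit D₀ = C_s − DO₀ = 9.82 − 8.143 = 1.677 mg/L.
D(1.05) = [0.382×9.828/(1.53−0.382)](e^(−0.382×1.05) − e^(−1.53×1.05)) + 1.677 e^(−1.53×1.05)
= 3.270 × (0.6696 − 0.2006) + 1.677 × 0.2006 = 1.870 mg/L.
DO = 9.82 − 1.870 = 7.950 mg/L.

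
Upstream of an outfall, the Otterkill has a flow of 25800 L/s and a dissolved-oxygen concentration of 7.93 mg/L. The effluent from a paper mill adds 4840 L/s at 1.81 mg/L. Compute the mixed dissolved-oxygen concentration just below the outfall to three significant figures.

6.96 mg/L

Flow-weighted mixing: C = (Q_r C_r + Q_w C_w)/(Q_r + Q_w)
= (25800×7.93 + 4840×1.81)/(25800 + 4840) = 213400/30640 = 6.963 mg/L.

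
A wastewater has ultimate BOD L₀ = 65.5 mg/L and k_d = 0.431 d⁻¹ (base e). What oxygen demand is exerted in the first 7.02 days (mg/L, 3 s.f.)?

y ≈ 62.3 mg/L

y_t = L₀(1 − e^(−k_d t)) = 65.5 × (1 − e^(−0.431×7.02))
= 65.5 × (1 − 0.04853) = 65.5 × 0.9515 = 62.32 mg/L.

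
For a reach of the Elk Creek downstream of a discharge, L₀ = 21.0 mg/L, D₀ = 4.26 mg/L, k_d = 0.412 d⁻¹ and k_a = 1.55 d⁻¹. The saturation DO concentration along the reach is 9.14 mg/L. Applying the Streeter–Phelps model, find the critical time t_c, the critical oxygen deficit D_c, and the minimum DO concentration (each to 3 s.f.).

With k_a/k_d = 3.762 and 1 − D₀(k_a−k_d)/(k_d L₀) = 0.4397,
t_c = ln(3.762 × 0.4397) / (1.55 − 0.412) = ln(1.654) / 1.138 = 0.5033/1.138 = 0.4423 d.
L(t_c) = L₀ e^(−k_d t_c) = 21.0 × 0.8334 = 17.50 mg/L, and at the critical point k_a D_c = k_d L, so D_c = (0.412/1.55) × 17.50 = 4.652 mg/L.
Minimum DO = C_s − D_c = 9.14 − 4.652 = 4.488 mg/L.

t_c ≈ 0.442 d; D_c ≈ 4.65 mg/L; min DO ≈ 4.49 mg/L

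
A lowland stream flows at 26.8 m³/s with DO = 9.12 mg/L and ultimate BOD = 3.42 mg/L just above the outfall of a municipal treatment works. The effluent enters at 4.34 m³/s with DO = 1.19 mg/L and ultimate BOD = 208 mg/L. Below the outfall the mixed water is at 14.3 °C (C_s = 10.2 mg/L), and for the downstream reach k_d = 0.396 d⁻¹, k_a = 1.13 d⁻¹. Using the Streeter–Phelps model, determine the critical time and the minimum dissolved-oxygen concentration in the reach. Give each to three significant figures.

Mixed DO = (26.8×9.12 + 4.34×1.19)/(26.8+4.34) = 249.6/31.14 = 8.015 mg/L.
Mixed L₀ = (26.8×3.42 + 4.34×208)/(31.14) = 994.4/31.14 = 31.93 mg/L.
Initial deficit D₀ = C_s − DO₀ = 10.2 − 8.015 = 2.185 mg/L.
t_c = (1/0.7340) ln[(1.13/0.396)(1 − 2.185×0.7340/(0.396×31.93))] = 1.362 × ln(2.492) = 1.244 d.
D_c = (0.396/1.13) × 31.93 × e^(−0.396×1.244) = 0.3504 × 31.93 × 0.6111 = 6.838 mg/L.
Minimum DO = 10.2 − 6.838 = 3.362 mg/L.

t_c ≈ 1.24 d; minimum DO ≈ 3.36 mg/L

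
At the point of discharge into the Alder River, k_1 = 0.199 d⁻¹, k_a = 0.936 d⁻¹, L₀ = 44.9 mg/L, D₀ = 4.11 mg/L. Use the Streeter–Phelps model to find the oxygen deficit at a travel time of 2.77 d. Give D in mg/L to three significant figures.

k_1 L₀/(k_a−k_1) = 0.199×44.9/(0.936−0.199) = 8.935/0.7370 = 12.12 mg/L.
e^(−k_1 t) = e^(−0.199×2.770) = 0.5762; e^(−k_a t) = e^(−0.936×2.770) = 0.07482.
D = 12.12 × (0.5762 − 0.07482) + 4.11 × 0.07482 = 6.079 + 0.3075 = 6.387 mg/L.

D ≈ 6.39 mg/L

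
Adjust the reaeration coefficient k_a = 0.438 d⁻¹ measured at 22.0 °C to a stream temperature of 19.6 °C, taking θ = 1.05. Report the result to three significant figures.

k_a(T₂) = k_a(T₁) · θ^(T₂−T₁) = 0.438 × 1.05^(19.6−22.0)
= 0.438 × 1.05^-2.40 = 0.438 × 0.8895 = 0.3896 d⁻¹.

k_a ≈ 0.390 d⁻¹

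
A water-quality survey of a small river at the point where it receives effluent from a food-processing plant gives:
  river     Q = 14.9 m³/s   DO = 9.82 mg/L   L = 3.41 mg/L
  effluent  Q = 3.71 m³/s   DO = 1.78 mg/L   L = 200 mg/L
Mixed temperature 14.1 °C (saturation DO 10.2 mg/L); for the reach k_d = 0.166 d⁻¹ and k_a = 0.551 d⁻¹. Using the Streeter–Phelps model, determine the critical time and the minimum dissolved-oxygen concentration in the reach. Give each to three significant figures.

Mixed DO = (14.9×9.82 + 3.71×1.78)/(14.9+3.71) = 152.9/18.61 = 8.217 mg/L.
Mixed L₀ = (14.9×3.41 + 3.71×200)/(18.61) = 792.8/18.61 = 42.60 mg/L.
Initial deficit D₀ = C_s − DO₀ = 10.2 − 8.217 = 1.983 mg/L.
t_c = (1/0.3850) ln[(0.551/0.166)(1 − 1.983×0.3850/(0.166×42.60))] = 2.597 × ln(2.961) = 2.820 d.
D_c = (0.166/0.551) × 42.60 × e^(−0.166×2.820) = 0.3013 × 42.60 × 0.6262 = 8.037 mg/L.
Minimum DO = 10.2 − 8.037 = 2.163 mg/L.

t_c ≈ 2.82 d; minimum DO ≈ 2.16 mg/L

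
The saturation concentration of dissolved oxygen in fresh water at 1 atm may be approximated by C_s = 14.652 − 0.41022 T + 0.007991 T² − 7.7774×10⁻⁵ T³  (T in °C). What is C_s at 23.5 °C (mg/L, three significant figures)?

C_s = 14.652 − 0.41022×23.5 + 0.007991×23.5² − 7.7774×10⁻⁵×23.5³ = 8.416 mg/L.

C_s ≈ 8.42 mg/L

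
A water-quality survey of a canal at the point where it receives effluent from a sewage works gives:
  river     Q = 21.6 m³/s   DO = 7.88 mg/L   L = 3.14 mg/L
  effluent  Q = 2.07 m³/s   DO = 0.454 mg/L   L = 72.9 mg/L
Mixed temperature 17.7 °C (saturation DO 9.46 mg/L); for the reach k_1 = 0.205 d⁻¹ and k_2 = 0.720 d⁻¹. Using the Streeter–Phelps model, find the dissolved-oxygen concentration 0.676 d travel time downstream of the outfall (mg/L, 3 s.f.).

DO ≈ 7.15 mg/L

Mixed DO = (21.6×7.88 + 2.07×0.454)/(21.6+2.07) = 171.1/23.67 = 7.231 mg/L.
Mixed L₀ = (21.6×3.14 + 2.07×72.9)/(23.67) = 218.7/23.67 = 9.241 mg/L.
Initial deficit D₀ = C_s − DO₀ = 9.46 − 7.231 = 2.229 mg/L.
D(0.676) = [0.205×9.241/(0.720−0.205)](e^(−0.205×0.676) − e^(−0.720×0.676)) + 2.229 e^(−0.720×0.676)
= 3.678 × (0.8706 − 0.6146) + 2.229 × 0.6146 = 2.312 mg/L.
DO = 9.46 − 2.312 = 7.148 mg/L.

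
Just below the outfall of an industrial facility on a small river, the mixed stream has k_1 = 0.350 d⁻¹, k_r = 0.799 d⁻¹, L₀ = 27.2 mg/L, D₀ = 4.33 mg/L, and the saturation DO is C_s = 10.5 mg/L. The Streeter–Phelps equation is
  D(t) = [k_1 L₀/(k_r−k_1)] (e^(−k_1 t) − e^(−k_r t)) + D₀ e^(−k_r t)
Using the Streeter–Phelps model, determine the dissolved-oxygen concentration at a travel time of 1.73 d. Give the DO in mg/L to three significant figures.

k_1 L₀/(k_r−k_1) = 0.350×27.2/(0.799−0.350) = 9.520/0.4490 = 21.20 mg/L.
e^(−k_1 t) = e^(−0.350×1.730) = 0.5458; e^(−k_r t) = e^(−0.799×1.730) = 0.2510.
D = 21.20 × (0.5458 − 0.2510) + 4.33 × 0.2510 = 6.250 + 1.087 = 7.337 mg/L.
DO = C_s − D = 10.5 − 7.337 = 3.163 mg/L.

DO ≈ 3.16 mg/L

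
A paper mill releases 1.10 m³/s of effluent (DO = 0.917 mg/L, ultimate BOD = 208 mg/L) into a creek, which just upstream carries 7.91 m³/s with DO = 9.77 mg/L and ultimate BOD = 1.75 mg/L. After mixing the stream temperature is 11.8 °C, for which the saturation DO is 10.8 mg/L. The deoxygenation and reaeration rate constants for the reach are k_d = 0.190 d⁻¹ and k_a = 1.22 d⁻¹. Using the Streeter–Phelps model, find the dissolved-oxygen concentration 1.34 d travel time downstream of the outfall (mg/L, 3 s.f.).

Mixed DO = (7.91×9.77 + 1.10×0.917)/(7.91+1.10) = 78.29/9.010 = 8.689 mg/L.
Mixed L₀ = (7.91×1.75 + 1.10×208)/(9.010) = 242.6/9.010 = 26.93 mg/L.
Initial deficit D₀ = C_s − DO₀ = 10.8 − 8.689 = 2.111 mg/L.
D(1.34) = [0.190×26.93/(1.22−0.190)](e^(−0.190×1.34) − e^(−1.22×1.34)) + 2.111 e^(−1.22×1.34)
= 4.968 × (0.7752 − 0.1950) + 2.111 × 0.1950 = 3.294 mg/L.
DO = 10.8 − 3.294 = 7.506 mg/L.

DO ≈ 7.51 mg/L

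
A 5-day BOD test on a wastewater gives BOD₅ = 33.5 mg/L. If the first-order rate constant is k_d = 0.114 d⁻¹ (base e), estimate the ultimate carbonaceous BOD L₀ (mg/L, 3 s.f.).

BOD₅ = L₀(1 − e^(−5k_d)) ⇒ L₀ = BOD₅ / (1 − e^(−5×0.114))
= 33.5 / (1 − 0.5655) = 33.5 / 0.4345 = 77.10 mg/L.

L₀ ≈ 77.1 mg/L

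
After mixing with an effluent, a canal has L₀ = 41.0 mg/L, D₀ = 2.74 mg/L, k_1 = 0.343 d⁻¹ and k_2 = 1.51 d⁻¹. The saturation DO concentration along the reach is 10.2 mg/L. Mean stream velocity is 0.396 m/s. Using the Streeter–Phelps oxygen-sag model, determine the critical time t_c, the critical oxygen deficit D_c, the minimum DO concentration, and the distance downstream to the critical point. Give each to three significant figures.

With k_2/k_1 = 4.402 and 1 − D₀(k_2−k_1)/(k_1 L₀) = 0.7726,
t_c = ln(4.402 × 0.7726) / (1.51 − 0.343) = ln(3.401) / 1.167 = 1.224/1.167 = 1.049 d.
L(t_c) = L₀ e^(−k_1 t_c) = 41.0 × 0.6978 = 28.61 mg/L, and at the critical point k_2 D_c = k_1 L, so D_c = (0.343/1.51) × 28.61 = 6.499 mg/L.
Minimum DO = C_s − D_c = 10.2 − 6.499 = 3.701 mg/L.
x_c = v t_c = 0.396 m/s × 1.049 d × 86400 s/d = 35890 m ≈ 35.9 km.

t_c ≈ 1.05 d; D_c ≈ 6.50 mg/L; min DO ≈ 3.70 mg/L; x_c ≈ 35.9 km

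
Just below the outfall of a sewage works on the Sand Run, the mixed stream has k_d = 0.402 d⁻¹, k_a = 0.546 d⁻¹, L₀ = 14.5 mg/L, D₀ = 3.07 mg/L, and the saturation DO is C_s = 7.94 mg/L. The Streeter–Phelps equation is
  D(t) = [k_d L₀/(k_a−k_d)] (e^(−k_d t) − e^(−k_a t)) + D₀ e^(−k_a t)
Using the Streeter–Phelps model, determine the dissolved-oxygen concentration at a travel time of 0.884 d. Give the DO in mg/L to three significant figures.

k_d L₀/(k_a−k_d) = 0.402×14.5/(0.546−0.402) = 5.829/0.1440 = 40.48 mg/L.
e^(−k_d t) = e^(−0.402×0.8840) = 0.7009; e^(−k_a t) = e^(−0.546×0.8840) = 0.6171.
D = 40.48 × (0.7009 − 0.6171) + 3.07 × 0.6171 = 3.391 + 1.895 = 5.286 mg/L.
DO = C_s − D = 7.94 − 5.286 = 2.654 mg/L.

DO ≈ 2.65 mg/L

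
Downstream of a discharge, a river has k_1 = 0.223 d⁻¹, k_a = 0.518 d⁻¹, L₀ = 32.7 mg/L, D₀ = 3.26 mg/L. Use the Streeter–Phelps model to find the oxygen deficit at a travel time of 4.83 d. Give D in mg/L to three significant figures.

k_1 L₀/(k_a−k_1) = 0.223×32.7/(0.518−0.223) = 7.292/0.2950 = 24.72 mg/L.
e^(−k_1 t) = e^(−0.223×4.830) = 0.3406; e^(−k_a t) = e^(−0.518×4.830) = 0.08193.
D = 24.72 × (0.3406 − 0.08193) + 3.26 × 0.08193 = 6.394 + 0.2671 = 6.661 mg/L.

D ≈ 6.66 mg/L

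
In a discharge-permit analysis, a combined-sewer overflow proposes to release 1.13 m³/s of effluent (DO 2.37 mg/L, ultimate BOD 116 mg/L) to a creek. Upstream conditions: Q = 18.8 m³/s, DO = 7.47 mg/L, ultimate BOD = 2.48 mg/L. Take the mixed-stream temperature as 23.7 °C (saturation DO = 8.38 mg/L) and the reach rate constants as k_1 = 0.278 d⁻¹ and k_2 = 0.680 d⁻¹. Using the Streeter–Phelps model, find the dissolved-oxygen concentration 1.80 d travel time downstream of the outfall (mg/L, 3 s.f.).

DO ≈ 6.10 mg/L

Mixed DO = (18.8×7.47 + 1.13×2.37)/(18.8+1.13) = 143.1/19.93 = 7.181 mg/L.
Mixed L₀ = (18.8×2.48 + 1.13×116)/(19.93) = 177.7/19.93 = 8.916 mg/L.
Initial deficit D₀ = C_s − DO₀ = 8.38 − 7.181 = 1.199 mg/L.
D(1.80) = [0.278×8.916/(0.680−0.278)](e^(−0.278×1.80) − e^(−0.680×1.80)) + 1.199 e^(−0.680×1.80)
= 6.166 × (0.6063 − 0.2941) + 1.199 × 0.2941 = 2.278 mg/L.
DO = 8.38 − 2.278 = 6.102 mg/L.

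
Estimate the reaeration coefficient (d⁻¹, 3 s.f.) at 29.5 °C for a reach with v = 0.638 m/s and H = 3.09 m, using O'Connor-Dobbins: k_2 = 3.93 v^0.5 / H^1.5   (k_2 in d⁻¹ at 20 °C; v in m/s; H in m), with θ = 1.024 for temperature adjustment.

k_2(20) = 3.93 × 0.638^0.5 / 3.09^1.5 = 3.93 × 0.7987 / 5.432 = 0.5779 d⁻¹.
k_2(29.5) = 0.5779 × 1.024^(29.5−20) = 0.5779 × 1.253 = 0.7240 d⁻¹.

k_2 ≈ 0.724 d⁻¹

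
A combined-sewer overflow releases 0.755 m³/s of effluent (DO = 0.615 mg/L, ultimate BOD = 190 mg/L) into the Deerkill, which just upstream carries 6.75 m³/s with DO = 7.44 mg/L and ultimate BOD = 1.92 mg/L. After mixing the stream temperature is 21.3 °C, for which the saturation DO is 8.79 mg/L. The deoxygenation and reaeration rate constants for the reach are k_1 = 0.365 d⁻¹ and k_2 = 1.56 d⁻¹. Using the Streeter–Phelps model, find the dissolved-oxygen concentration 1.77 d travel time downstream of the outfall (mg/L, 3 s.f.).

Mixed DO = (6.75×7.44 + 0.755×0.615)/(6.75+0.755) = 50.68/7.505 = 6.753 mg/L.
Mixed L₀ = (6.75×1.92 + 0.755×190)/(7.505) = 156.4/7.505 = 20.84 mg/L.
Initial deficit D₀ = C_s − DO₀ = 8.79 − 6.753 = 2.037 mg/L.
D(1.77) = [0.365×20.84/(1.56−0.365)](e^(−0.365×1.77) − e^(−1.56×1.77)) + 2.037 e^(−1.56×1.77)
= 6.366 × (0.5241 − 0.06322) + 2.037 × 0.06322 = 3.063 mg/L.
DO = 8.79 − 3.063 = 5.727 mg/L.

DO ≈ 5.73 mg/L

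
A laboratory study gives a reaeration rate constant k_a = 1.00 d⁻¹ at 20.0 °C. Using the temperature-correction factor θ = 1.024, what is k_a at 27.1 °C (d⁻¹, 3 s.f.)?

k_a(T₂) = k_a(T₁) · θ^(T₂−T₁) = 1.00 × 1.024^(27.1−20.0)
= 1.00 × 1.024^7.10 = 1.00 × 1.183 = 1.183 d⁻¹.

k_a ≈ 1.18 d⁻¹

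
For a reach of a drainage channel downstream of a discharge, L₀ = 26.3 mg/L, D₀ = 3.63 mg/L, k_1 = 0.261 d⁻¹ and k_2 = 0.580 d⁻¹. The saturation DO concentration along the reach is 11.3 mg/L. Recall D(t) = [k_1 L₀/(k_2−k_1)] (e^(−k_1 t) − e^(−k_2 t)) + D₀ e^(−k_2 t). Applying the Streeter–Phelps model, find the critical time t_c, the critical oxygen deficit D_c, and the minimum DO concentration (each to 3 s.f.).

t_c = [1/(k_2−k_1)] ln[(k_2/k_1)(1 − D₀(k_2−k_1)/(k_1 L₀))]
= [1/(0.580−0.261)] ln[(0.580/0.261)(1 − 3.63×0.3190/(0.261×26.3))]
= (1/0.3190) ln[2.222 × 0.8313] = 3.135 × ln(1.847) = 3.135 × 0.6137 = 1.924 d.
D_c = (k_1/k_2) L₀ e^(−k_1 t_c) = (0.261/0.580) × 26.3 × e^(−0.261×1.924) = 0.4500 × 26.3 × 0.6052 = 7.163 mg/L.
Minimum DO = C_s − D_c = 11.3 − 7.163 = 4.137 mg/L.

t_c ≈ 1.92 d; D_c ≈ 7.16 mg/L; min DO ≈ 4.14 mg/L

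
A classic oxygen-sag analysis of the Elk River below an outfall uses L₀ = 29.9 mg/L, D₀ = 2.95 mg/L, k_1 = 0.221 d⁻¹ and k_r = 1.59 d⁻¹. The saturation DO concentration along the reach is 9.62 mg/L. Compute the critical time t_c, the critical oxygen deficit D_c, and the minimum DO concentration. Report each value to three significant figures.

t_c ≈ 0.751 d; D_c ≈ 3.52 mg/L; min DO ≈ 6.10 mg/L

t_c = [1/(k_r−k_1)] ln[(k_r/k_1)(1 − D₀(k_r−k_1)/(k_1 L₀))]
= [1/(1.59−0.221)] ln[(1.59/0.221)(1 − 2.95×1.369/(0.221×29.9))]
= (1/1.369) ln[7.195 × 0.3888] = 0.7305 × ln(2.797) = 0.7305 × 1.029 = 0.7514 d.
L(t_c) = L₀ e^(−k_1 t_c) = 29.9 × 0.8470 = 25.32 mg/L, and at the critical point k_r D_c = k_1 L, so D_c = (0.221/1.59) × 25.32 = 3.520 mg/L.
Minimum DO = C_s − D_c = 9.62 − 3.520 = 6.100 mg/L.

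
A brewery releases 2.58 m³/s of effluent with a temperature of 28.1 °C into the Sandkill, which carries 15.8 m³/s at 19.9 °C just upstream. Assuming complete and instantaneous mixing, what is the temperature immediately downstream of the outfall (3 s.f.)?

Flow-weighted mixing: C = (Q_r C_r + Q_w C_w)/(Q_r + Q_w)
= (15.8×19.9 + 2.58×28.1)/(15.8 + 2.58) = 386.9/18.38 = 21.05 °C.

21.1 °C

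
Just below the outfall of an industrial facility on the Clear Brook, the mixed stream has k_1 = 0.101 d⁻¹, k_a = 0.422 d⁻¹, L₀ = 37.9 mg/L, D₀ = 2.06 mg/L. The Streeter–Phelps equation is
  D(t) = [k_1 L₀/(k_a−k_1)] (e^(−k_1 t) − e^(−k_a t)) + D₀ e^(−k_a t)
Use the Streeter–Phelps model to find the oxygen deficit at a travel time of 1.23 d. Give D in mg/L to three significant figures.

D ≈ 4.66 mg/L

k_1 L₀/(k_a−k_1) = 0.101×37.9/(0.422−0.101) = 3.828/0.3210 = 11.92 mg/L.
e^(−k_1 t) = e^(−0.101×1.230) = 0.8832; e^(−k_a t) = e^(−0.422×1.230) = 0.5951.
D = 11.92 × (0.8832 − 0.5951) + 2.06 × 0.5951 = 3.436 + 1.226 = 4.661 mg/L.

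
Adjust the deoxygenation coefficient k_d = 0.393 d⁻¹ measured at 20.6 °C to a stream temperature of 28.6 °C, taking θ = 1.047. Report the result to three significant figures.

k_d ≈ 0.568 d⁻¹

k_d(T₂) = k_d(T₁) · θ^(T₂−T₁) = 0.393 × 1.047^(28.6−20.6)
= 0.393 × 1.047^8.00 = 0.393 × 1.444 = 0.5675 d⁻¹.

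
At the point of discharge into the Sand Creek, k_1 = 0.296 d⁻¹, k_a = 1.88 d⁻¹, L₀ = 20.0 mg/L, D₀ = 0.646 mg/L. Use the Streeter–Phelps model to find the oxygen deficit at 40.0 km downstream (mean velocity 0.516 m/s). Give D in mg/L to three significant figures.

Travel time t = x/v = 40.0 km / (0.516 m/s) = 40000 m / 0.516 m/s = 77520 s = 0.8972 d.
k_1 L₀/(k_a−k_1) = 0.296×20.0/(1.88−0.296) = 5.920/1.584 = 3.737 mg/L.
e^(−k_1 t) = e^(−0.296×0.8972) = 0.7668; e^(−k_a t) = e^(−1.88×0.8972) = 0.1851.
D = 3.737 × (0.7668 − 0.1851) + 0.646 × 0.1851 = 2.174 + 0.1196 = 2.293 mg/L.

D ≈ 2.29 mg/L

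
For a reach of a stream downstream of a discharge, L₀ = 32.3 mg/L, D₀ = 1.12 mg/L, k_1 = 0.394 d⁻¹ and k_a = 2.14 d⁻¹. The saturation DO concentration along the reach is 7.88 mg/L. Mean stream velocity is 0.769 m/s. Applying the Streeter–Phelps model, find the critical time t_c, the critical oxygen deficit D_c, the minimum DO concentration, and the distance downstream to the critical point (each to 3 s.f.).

t_c ≈ 0.874 d; D_c ≈ 4.21 mg/L; min DO ≈ 3.67 mg/L; x_c ≈ 58.0 km

t_c = [1/(k_a−k_1)] ln[(k_a/k_1)(1 − D₀(k_a−k_1)/(k_1 L₀))]
= [1/(2.14−0.394)] ln[(2.14/0.394)(1 − 1.12×1.746/(0.394×32.3))]
= (1/1.746) ln[5.431 × 0.8463] = 0.5727 × ln(4.597) = 0.5727 × 1.525 = 0.8736 d.
L(t_c) = L₀ e^(−k_1 t_c) = 32.3 × 0.7088 = 22.89 mg/L, and at the critical point k_a D_c = k_1 L, so D_c = (0.394/2.14) × 22.89 = 4.215 mg/L.
Minimum DO = C_s − D_c = 7.88 − 4.215 = 3.665 mg/L.
x_c = v t_c = 0.769 m/s × 0.8736 d × 86400 s/d = 58050 m ≈ 58.0 km.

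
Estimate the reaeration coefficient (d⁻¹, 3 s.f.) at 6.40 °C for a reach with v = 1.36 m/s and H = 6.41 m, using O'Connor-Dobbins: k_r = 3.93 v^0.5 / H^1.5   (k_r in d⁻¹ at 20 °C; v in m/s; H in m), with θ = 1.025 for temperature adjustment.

k_r ≈ 0.202 d⁻¹

k_r(20) = 3.93 × 1.36^0.5 / 6.41^1.5 = 3.93 × 1.166 / 16.23 = 0.2824 d⁻¹.
k_r(6.40) = 0.2824 × 1.025^(6.40−20) = 0.2824 × 0.7148 = 0.2019 d⁻¹.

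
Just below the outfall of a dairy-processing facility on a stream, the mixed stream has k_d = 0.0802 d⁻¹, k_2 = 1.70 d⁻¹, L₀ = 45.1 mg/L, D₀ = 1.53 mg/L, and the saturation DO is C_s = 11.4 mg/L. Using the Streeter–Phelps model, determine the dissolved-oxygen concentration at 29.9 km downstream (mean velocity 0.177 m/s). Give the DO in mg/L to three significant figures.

Travel time t = x/v = 29.9 km / (0.177 m/s) = 29900 m / 0.177 m/s = 168900 s = 1.955 d.
k_d L₀/(k_2−k_d) = 0.0802×45.1/(1.70−0.0802) = 3.617/1.620 = 2.233 mg/L.
e^(−k_d t) = e^(−0.0802×1.955) = 0.8549; e^(−k_2 t) = e^(−1.70×1.955) = 0.03602.
D = 2.233 × (0.8549 − 0.03602) + 1.53 × 0.03602 = 1.829 + 0.05510 = 1.884 mg/L.
DO = C_s − D = 11.4 − 1.884 = 9.516 mg/L.

DO ≈ 9.52 mg/L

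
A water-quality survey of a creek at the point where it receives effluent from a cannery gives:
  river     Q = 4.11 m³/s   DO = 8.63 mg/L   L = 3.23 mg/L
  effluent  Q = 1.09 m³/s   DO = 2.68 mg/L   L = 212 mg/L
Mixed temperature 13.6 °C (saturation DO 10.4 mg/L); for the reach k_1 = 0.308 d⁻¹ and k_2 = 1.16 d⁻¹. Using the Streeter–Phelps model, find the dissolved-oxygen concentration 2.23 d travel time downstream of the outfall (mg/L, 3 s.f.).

DO ≈ 2.90 mg/L

Mixed DO = (4.11×8.63 + 1.09×2.68)/(4.11+1.09) = 38.39/5.200 = 7.383 mg/L.
Mixed L₀ = (4.11×3.23 + 1.09×212)/(5.200) = 244.4/5.200 = 46.99 mg/L.
Initial deficit D₀ = C_s − DO₀ = 10.4 − 7.383 = 3.017 mg/L.
D(2.23) = [0.308×46.99/(1.16−0.308)](e^(−0.308×2.23) − e^(−1.16×2.23)) + 3.017 e^(−1.16×2.23)
= 16.99 × (0.5032 − 0.07526) + 3.017 × 0.07526 = 7.496 mg/L.
DO = 10.4 − 7.496 = 2.904 mg/L.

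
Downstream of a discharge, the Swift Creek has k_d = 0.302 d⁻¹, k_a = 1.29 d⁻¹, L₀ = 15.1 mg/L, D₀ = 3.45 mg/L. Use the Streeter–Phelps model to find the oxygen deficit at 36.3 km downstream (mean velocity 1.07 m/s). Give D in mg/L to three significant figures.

D ≈ 3.40 mg/L

Travel time t = x/v = 36.3 km / (1.07 m/s) = 36300 m / 1.07 m/s = 33930 s = 0.3927 d.
k_d L₀/(k_a−k_d) = 0.302×15.1/(1.29−0.302) = 4.560/0.9880 = 4.616 mg/L.
e^(−k_d t) = e^(−0.302×0.3927) = 0.8882; e^(−k_a t) = e^(−1.29×0.3927) = 0.6026.
D = 4.616 × (0.8882 − 0.6026) + 3.45 × 0.6026 = 1.318 + 2.079 = 3.397 mg/L.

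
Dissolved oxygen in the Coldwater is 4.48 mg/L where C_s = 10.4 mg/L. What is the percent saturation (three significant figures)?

% saturation = C/C_s × 100 = 4.48/10.4 × 100 = 43.1 %.

43.1 % saturation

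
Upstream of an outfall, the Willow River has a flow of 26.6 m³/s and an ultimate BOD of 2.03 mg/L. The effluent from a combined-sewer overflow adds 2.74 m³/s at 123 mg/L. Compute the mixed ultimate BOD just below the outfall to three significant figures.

13.3 mg/L

Flow-weighted mixing: C = (Q_r C_r + Q_w C_w)/(Q_r + Q_w)
= (26.6×2.03 + 2.74×123)/(26.6 + 2.74) = 391.0/29.34 = 13.33 mg/L.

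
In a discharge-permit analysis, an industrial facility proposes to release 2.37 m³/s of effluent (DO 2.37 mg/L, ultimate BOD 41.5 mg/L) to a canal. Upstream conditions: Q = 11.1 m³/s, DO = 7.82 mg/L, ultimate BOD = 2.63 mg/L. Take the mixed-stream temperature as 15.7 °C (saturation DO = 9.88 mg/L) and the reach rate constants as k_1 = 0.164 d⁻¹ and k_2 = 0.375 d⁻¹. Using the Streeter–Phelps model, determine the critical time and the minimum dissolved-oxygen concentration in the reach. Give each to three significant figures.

Mixed DO = (11.1×7.82 + 2.37×2.37)/(11.1+2.37) = 92.42/13.47 = 6.861 mg/L.
Mixed L₀ = (11.1×2.63 + 2.37×41.5)/(13.47) = 127.5/13.47 = 9.469 mg/L.
Initial deficit D₀ = C_s − DO₀ = 9.88 − 6.861 = 3.019 mg/L.
t_c = (1/0.2110) ln[(0.375/0.164)(1 − 3.019×0.2110/(0.164×9.469))] = 4.739 × ln(1.349) = 1.418 d.
D_c = (0.164/0.375) × 9.469 × e^(−0.164×1.418) = 0.4373 × 9.469 × 0.7926 = 3.282 mg/L.
Minimum DO = 9.88 − 3.282 = 6.598 mg/L.

t_c ≈ 1.42 d; minimum DO ≈ 6.60 mg/L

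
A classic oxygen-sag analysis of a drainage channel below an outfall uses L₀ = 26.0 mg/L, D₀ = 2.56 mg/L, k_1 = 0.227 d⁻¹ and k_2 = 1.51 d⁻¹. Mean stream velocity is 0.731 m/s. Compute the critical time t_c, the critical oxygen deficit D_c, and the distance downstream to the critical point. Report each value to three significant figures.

t_c ≈ 0.843 d; D_c ≈ 3.23 mg/L; x_c ≈ 53.3 km

At the critical point dD/dt = 0, so k_1 L₀ e^(−k_1 t) = k_2 D. Substituting D(t) from the Streeter–Phelps equation and solving for t gives
t_c = ln[(k_2/k_1)(1 − D₀(k_2−k_1)/(k_1 L₀))] / (k_2−k_1).
Here k_2−k_1 = 1.283 d⁻¹ and 1 − D₀(k_2−k_1)/(k_1 L₀) = 1 − 2.56×1.283/(0.227×26.0) = 0.4435, so
t_c = ln(6.652 × 0.4435) / 1.283 = 1.082 / 1.283 = 0.8432 d.
D_c = (k_1/k_2) L₀ e^(−k_1 t_c) = (0.227/1.51) × 26.0 × e^(−0.227×0.8432) = 0.1503 × 26.0 × 0.8258 = 3.228 mg/L.
x_c = v t_c = 0.731 m/s × 0.8432 d × 86400 s/d = 53260 m ≈ 53.3 km.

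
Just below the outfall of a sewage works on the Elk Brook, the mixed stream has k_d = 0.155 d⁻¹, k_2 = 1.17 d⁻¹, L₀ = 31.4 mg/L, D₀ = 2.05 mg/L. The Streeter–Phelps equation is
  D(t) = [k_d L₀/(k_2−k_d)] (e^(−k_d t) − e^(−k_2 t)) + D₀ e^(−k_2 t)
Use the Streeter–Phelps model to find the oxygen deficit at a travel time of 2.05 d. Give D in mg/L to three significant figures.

D ≈ 3.24 mg/L

k_d L₀/(k_2−k_d) = 0.155×31.4/(1.17−0.155) = 4.867/1.015 = 4.795 mg/L.
e^(−k_d t) = e^(−0.155×2.050) = 0.7278; e^(−k_2 t) = e^(−1.17×2.050) = 0.09085.
D = 4.795 × (0.7278 − 0.09085) + 2.05 × 0.09085 = 3.054 + 0.1863 = 3.240 mg/L.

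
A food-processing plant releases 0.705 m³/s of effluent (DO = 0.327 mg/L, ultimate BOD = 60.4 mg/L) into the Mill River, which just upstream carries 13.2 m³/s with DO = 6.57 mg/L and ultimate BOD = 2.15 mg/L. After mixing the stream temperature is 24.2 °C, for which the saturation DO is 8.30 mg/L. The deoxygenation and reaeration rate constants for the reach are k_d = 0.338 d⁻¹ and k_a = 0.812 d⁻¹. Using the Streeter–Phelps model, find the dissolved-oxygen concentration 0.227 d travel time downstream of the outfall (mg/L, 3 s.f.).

Mixed DO = (13.2×6.57 + 0.705×0.327)/(13.2+0.705) = 86.95/13.90 = 6.253 mg/L.
Mixed L₀ = (13.2×2.15 + 0.705×60.4)/(13.90) = 70.96/13.90 = 5.103 mg/L.
Initial deficit D₀ = C_s − DO₀ = 8.30 − 6.253 = 2.047 mg/L.
D(0.227) = [0.338×5.103/(0.812−0.338)](e^(−0.338×0.227) − e^(−0.812×0.227)) + 2.047 e^(−0.812×0.227)
= 3.639 × (0.9261 − 0.8317) + 2.047 × 0.8317 = 2.046 mg/L.
DO = 8.30 − 2.046 = 6.254 mg/L.

DO ≈ 6.25 mg/L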